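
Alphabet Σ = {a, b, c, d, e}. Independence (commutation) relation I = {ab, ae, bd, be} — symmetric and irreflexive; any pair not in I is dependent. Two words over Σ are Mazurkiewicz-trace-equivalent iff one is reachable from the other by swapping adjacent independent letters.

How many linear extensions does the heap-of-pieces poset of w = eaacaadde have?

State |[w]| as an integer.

piece 0:e — minimal
piece 1:a — minimal
piece 2:a rests on {1:a}
piece 3:c rests on {0:e, 2:a}
piece 4:a rests on {3:c}
piece 5:a rests on {4:a}
piece 6:d rests on {5:a}
piece 7:d rests on {6:d}
piece 8:e rests on {7:d}
minimal pieces: {0:e, 1:a}
ways to finish when only these pieces remain (= sum over removing one remaining piece with nothing left below it):
  1 left: {8}→1
  2 left: {7,8}→1
  3 left: {6,7,8}→1
  4 left: {5,6,7,8}→1
  5 left: {4,5,6,7,8}→1
  6 left: {3,4,5,6,7,8}→1
  7 left: {0,3,4,5,6,7,8}→1  {2,3,4,5,6,7,8}→1
  placing 0:e first → 1 extensions
  placing 1:a first → 2 extensions
total linear extensions = 3

3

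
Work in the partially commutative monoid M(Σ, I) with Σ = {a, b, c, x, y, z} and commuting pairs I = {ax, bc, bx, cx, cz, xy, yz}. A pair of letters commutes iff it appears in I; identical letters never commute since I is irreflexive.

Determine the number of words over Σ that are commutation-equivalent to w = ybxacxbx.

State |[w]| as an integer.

0(y) covers ∅
1(b) covers 0:y
2(x) covers ∅
3(a) covers 1:b
4(c) covers 3:a
5(x) covers 2:x
6(b) covers 3:a
7(x) covers 5:x
floor of heap: 0:y, 2:x
completions by unplaced set U, small U first (add the entries for U minus each lowest piece of U):
  |U|=1: {4}:1  {6}:1  {7}:1
  |U|=2: {4,6}:2  {4,7}:2  {5,7}:1  {6,7}:2
  |U|=3: {2,5,7}:1  {3,4,6}:2  {4,5,7}:3  {4,6,7}:6  {5,6,7}:3
  |U|=4: {1,3,4,6}:2  {2,4,5,7}:4  {2,5,6,7}:4  {3,4,6,7}:8  {4,5,6,7}:12
  |U|=5: {0,1,3,4,6}:2  {1,3,4,6,7}:10  {2,4,5,6,7}:20  {3,4,5,6,7}:20
  |U|=6: {0,1,3,4,6,7}:12  {1,3,4,5,6,7}:30  {2,3,4,5,6,7}:40
  start at 0(y): 70
  start at 2(x): 42
sum over floor = 112

112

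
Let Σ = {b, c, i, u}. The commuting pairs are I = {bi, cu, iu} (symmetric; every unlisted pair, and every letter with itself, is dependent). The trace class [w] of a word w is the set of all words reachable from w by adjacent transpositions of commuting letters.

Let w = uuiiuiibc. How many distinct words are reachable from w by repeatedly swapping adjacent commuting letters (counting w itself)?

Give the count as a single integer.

70

drop 0:u onto floor
drop 1:u onto {0:u}
drop 2:i onto floor
drop 3:i onto {2:i}
drop 4:u onto {1:u}
drop 5:i onto {3:i}
drop 6:i onto {5:i}
drop 7:b onto {4:u}
drop 8:c onto {6:i, 7:b}
ground layer = {0:u, 2:i}
drop-orders for the pieces not yet dropped (sum over which currently-grounded one goes next):
  1 to go: {8} 1
  2 to go: {6,8} 1  {7,8} 1
  3 to go: {4,7,8} 1  {5,6,8} 1  {6,7,8} 2
  4 to go: {1,4,7,8} 1  {3,5,6,8} 1  {4,6,7,8} 3  {5,6,7,8} 3
  5 to go: {0,1,4,7,8} 1  {1,4,6,7,8} 4  {2,3,5,6,8} 1  {3,5,6,7,8} 4  {4,5,6,7,8} 6
  6 to go: {0,1,4,6,7,8} 5  {1,4,5,6,7,8} 10  {2,3,5,6,7,8} 5  {3,4,5,6,7,8} 10
  7 to go: {0,1,4,5,6,7,8} 15  {1,3,4,5,6,7,8} 20  {2,3,4,5,6,7,8} 15
  if 0:u drops first: 35 orders
  if 2:i drops first: 35 orders
heap linearizations: 70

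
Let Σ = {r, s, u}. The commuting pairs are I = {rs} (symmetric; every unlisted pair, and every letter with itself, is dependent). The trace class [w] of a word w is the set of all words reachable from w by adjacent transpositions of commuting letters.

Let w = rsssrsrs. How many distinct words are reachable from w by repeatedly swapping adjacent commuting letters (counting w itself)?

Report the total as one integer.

56

0(r) covers ∅
1(s) covers ∅
2(s) covers 1:s
3(s) covers 2:s
4(r) covers 0:r
5(s) covers 3:s
6(r) covers 4:r
7(s) covers 5:s
floor of heap: 0:r, 1:s
completions by unplaced set U, small U first (add the entries for U minus each lowest piece of U):
  |U|=1: {6}:1  {7}:1
  |U|=2: {4,6}:1  {5,7}:1  {6,7}:2
  |U|=3: {0,4,6}:1  {3,5,7}:1  {4,6,7}:3  {5,6,7}:3
  |U|=4: {0,4,6,7}:4  {2,3,5,7}:1  {3,5,6,7}:4  {4,5,6,7}:6
  |U|=5: {0,4,5,6,7}:10  {1,2,3,5,7}:1  {2,3,5,6,7}:5  {3,4,5,6,7}:10
  |U|=6: {0,3,4,5,6,7}:20  {1,2,3,5,6,7}:6  {2,3,4,5,6,7}:15
  start at 0(r): 21
  start at 1(s): 35
sum over floor = 56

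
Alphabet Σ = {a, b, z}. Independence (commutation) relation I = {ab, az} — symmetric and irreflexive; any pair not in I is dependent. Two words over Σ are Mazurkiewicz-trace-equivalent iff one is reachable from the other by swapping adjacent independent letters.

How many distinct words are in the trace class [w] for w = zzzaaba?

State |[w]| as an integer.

#0=z has no predecessor
#1=z depends on [0:z]
#2=z depends on [1:z]
#3=a has no predecessor
#4=a depends on [3:a]
#5=b depends on [2:z]
#6=a depends on [4:a]
sources: [0:z, 3:a]
N(rest) = Σ N(rest − s) over sources s of rest; N(one piece) = 1:
  size 1 → [5]=1  [6]=1
  size 2 → [2,5]=1  [4,6]=1  [5,6]=2
  size 3 → [1,2,5]=1  [2,5,6]=3  [3,4,6]=1  [4,5,6]=3
  size 4 → [0,1,2,5]=1  [1,2,5,6]=4  [2,4,5,6]=6  [3,4,5,6]=4
  size 5 → [0,1,2,5,6]=5  [1,2,4,5,6]=10  [2,3,4,5,6]=10
  first=0(z) contributes 20
  first=3(a) contributes 15
|[w]| = 35

35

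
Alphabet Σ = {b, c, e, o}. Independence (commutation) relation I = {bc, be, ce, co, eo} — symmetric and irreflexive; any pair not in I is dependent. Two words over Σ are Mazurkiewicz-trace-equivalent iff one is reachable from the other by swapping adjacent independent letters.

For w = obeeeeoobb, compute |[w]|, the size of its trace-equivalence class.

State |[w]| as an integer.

210

drop 0:o onto floor
drop 1:b onto {0:o}
drop 2:e onto floor
drop 3:e onto {2:e}
drop 4:e onto {3:e}
drop 5:e onto {4:e}
drop 6:o onto {1:b}
drop 7:o onto {6:o}
drop 8:b onto {7:o}
drop 9:b onto {8:b}
ground layer = {0:o, 2:e}
drop-orders for the pieces not yet dropped (sum over which currently-grounded one goes next):
  1 to go: {5} 1  {9} 1
  2 to go: {4,5} 1  {5,9} 2  {8,9} 1
  3 to go: {3,4,5} 1  {4,5,9} 3  {5,8,9} 3  {7,8,9} 1
  4 to go: {2,3,4,5} 1  {3,4,5,9} 4  {4,5,8,9} 6  {5,7,8,9} 4  {6,7,8,9} 1
  5 to go: {1,6,7,8,9} 1  {2,3,4,5,9} 5  {3,4,5,8,9} 10  {4,5,7,8,9} 10  {5,6,7,8,9} 5
  6 to go: {0,1,6,7,8,9} 1  {1,5,6,7,8,9} 6  {2,3,4,5,8,9} 15  {3,4,5,7,8,9} 20  {4,5,6,7,8,9} 15
  7 to go: {0,1,5,6,7,8,9} 7  {1,4,5,6,7,8,9} 21  {2,3,4,5,7,8,9} 35  {3,4,5,6,7,8,9} 35
  8 to go: {0,1,4,5,6,7,8,9} 28  {1,3,4,5,6,7,8,9} 56  {2,3,4,5,6,7,8,9} 70
  if 0:o drops first: 126 orders
  if 2:e drops first: 84 orders
heap linearizations: 210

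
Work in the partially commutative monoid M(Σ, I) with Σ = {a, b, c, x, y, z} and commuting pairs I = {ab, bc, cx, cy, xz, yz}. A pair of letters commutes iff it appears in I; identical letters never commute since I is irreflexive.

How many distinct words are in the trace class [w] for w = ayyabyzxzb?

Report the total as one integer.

12

#0=a has no predecessor
#1=y depends on [0:a]
#2=y depends on [1:y]
#3=a depends on [2:y]
#4=b depends on [2:y]
#5=y depends on [3:a, 4:b]
#6=z depends on [3:a, 4:b]
#7=x depends on [5:y]
#8=z depends on [6:z]
#9=b depends on [7:x, 8:z]
sources: [0:a]
N(rest) = Σ N(rest − s) over sources s of rest; N(one piece) = 1:
  size 1 → [9]=1
  size 2 → [7,9]=1  [8,9]=1
  size 3 → [5,7,9]=1  [6,8,9]=1  [7,8,9]=2
  size 4 → [5,7,8,9]=3  [6,7,8,9]=3
  size 5 → [5,6,7,8,9]=6
  size 6 → [3,5,6,7,8,9]=6  [4,5,6,7,8,9]=6
  size 7 → [3,4,5,6,7,8,9]=12
  size 8 → [2,3,4,5,6,7,8,9]=12
  first=0(a) contributes 12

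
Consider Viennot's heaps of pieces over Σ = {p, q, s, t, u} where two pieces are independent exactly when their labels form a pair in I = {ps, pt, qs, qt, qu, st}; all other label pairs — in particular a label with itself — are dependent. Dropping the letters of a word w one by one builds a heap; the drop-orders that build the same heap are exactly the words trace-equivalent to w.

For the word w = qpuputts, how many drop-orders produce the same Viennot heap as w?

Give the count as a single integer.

0(q) covers ∅
1(p) covers 0:q
2(u) covers 1:p
3(p) covers 2:u
4(u) covers 3:p
5(t) covers 4:u
6(t) covers 5:t
7(s) covers 4:u
floor of heap: 0:q
completions by unplaced set U, small U first (add the entries for U minus each lowest piece of U):
  |U|=1: {6}:1  {7}:1
  |U|=2: {5,6}:1  {6,7}:2
  |U|=3: {5,6,7}:3
  |U|=4: {4,5,6,7}:3
  |U|=5: {3,4,5,6,7}:3
  |U|=6: {2,3,4,5,6,7}:3
  start at 0(q): 3

3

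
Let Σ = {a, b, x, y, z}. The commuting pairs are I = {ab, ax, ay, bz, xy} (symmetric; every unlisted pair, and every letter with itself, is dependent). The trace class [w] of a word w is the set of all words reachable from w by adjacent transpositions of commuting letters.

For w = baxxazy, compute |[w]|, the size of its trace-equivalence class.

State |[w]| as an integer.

10

0(b) covers ∅
1(a) covers ∅
2(x) covers 0:b
3(x) covers 2:x
4(a) covers 1:a
5(z) covers 3:x, 4:a
6(y) covers 5:z
floor of heap: 0:b, 1:a
completions by unplaced set U, small U first (add the entries for U minus each lowest piece of U):
  |U|=1: {6}:1
  |U|=2: {5,6}:1
  |U|=3: {3,5,6}:1  {4,5,6}:1
  |U|=4: {1,4,5,6}:1  {2,3,5,6}:1  {3,4,5,6}:2
  |U|=5: {0,2,3,5,6}:1  {1,3,4,5,6}:3  {2,3,4,5,6}:3
  start at 0(b): 6
  start at 1(a): 4
sum over floor = 10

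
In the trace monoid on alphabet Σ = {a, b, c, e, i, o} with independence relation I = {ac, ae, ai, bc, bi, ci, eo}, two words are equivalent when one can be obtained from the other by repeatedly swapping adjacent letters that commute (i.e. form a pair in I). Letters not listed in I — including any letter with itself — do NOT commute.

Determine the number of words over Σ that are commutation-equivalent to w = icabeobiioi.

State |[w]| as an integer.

drop 0:i onto floor
drop 1:c onto floor
drop 2:a onto floor
drop 3:b onto {2:a}
drop 4:e onto {0:i, 1:c, 3:b}
drop 5:o onto {0:i, 1:c, 3:b}
drop 6:b onto {4:e, 5:o}
drop 7:i onto {4:e, 5:o}
drop 8:i onto {7:i}
drop 9:o onto {6:b, 8:i}
drop 10:i onto {9:o}
ground layer = {0:i, 1:c, 2:a}
drop-orders for the pieces not yet dropped (sum over which currently-grounded one goes next):
  1 to go: {10} 1
  2 to go: {9,10} 1
  3 to go: {6,9,10} 1  {8,9,10} 1
  4 to go: {6,8,9,10} 2  {7,8,9,10} 1
  5 to go: {6,7,8,9,10} 3
  6 to go: {4,6,7,8,9,10} 3  {5,6,7,8,9,10} 3
  7 to go: {4,5,6,7,8,9,10} 6
  8 to go: {0,4,5,6,7,8,9,10} 6  {1,4,5,6,7,8,9,10} 6  {3,4,5,6,7,8,9,10} 6
  9 to go: {0,1,4,5,6,7,8,9,10} 12  {0,3,4,5,6,7,8,9,10} 12  {1,3,4,5,6,7,8,9,10} 12  {2,3,4,5,6,7,8,9,10} 6
  if 0:i drops first: 18 orders
  if 1:c drops first: 18 orders
  if 2:a drops first: 36 orders
heap linearizations: 72

72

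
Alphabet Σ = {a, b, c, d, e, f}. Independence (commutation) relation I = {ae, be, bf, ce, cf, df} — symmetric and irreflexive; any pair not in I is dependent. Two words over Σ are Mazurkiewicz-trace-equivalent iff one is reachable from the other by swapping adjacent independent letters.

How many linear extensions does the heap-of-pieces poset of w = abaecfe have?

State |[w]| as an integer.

13

drop 0:a onto floor
drop 1:b onto {0:a}
drop 2:a onto {1:b}
drop 3:e onto floor
drop 4:c onto {2:a}
drop 5:f onto {2:a, 3:e}
drop 6:e onto {5:f}
ground layer = {0:a, 3:e}
drop-orders for the pieces not yet dropped (sum over which currently-grounded one goes next):
  1 to go: {4} 1  {6} 1
  2 to go: {4,6} 2  {5,6} 1
  3 to go: {3,5,6} 1  {4,5,6} 3
  4 to go: {2,4,5,6} 3  {3,4,5,6} 4
  5 to go: {1,2,4,5,6} 3  {2,3,4,5,6} 7
  if 0:a drops first: 10 orders
  if 3:e drops first: 3 orders
heap linearizations: 13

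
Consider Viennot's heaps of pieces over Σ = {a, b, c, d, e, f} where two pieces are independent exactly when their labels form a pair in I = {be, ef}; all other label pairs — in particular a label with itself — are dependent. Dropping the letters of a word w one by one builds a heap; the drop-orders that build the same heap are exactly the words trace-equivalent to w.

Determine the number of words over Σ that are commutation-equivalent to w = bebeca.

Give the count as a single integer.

6

piece 0:b — minimal
piece 1:e — minimal
piece 2:b rests on {0:b}
piece 3:e rests on {1:e}
piece 4:c rests on {2:b, 3:e}
piece 5:a rests on {4:c}
minimal pieces: {0:b, 1:e}
ways to finish when only these pieces remain (= sum over removing one remaining piece with nothing left below it):
  1 left: {5}→1
  2 left: {4,5}→1
  3 left: {2,4,5}→1  {3,4,5}→1
  4 left: {0,2,4,5}→1  {1,3,4,5}→1  {2,3,4,5}→2
  placing 0:b first → 3 extensions
  placing 1:e first → 3 extensions
total linear extensions = 6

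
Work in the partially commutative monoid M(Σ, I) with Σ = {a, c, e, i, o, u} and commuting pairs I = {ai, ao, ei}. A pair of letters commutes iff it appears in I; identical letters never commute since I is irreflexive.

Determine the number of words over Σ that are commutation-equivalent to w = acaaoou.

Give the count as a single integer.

0(a) covers ∅
1(c) covers 0:a
2(a) covers 1:c
3(a) covers 2:a
4(o) covers 1:c
5(o) covers 4:o
6(u) covers 3:a, 5:o
floor of heap: 0:a
completions by unplaced set U, small U first (add the entries for U minus each lowest piece of U):
  |U|=1: {6}:1
  |U|=2: {3,6}:1  {5,6}:1
  |U|=3: {2,3,6}:1  {3,5,6}:2  {4,5,6}:1
  |U|=4: {2,3,5,6}:3  {3,4,5,6}:3
  |U|=5: {2,3,4,5,6}:6
  start at 0(a): 6

6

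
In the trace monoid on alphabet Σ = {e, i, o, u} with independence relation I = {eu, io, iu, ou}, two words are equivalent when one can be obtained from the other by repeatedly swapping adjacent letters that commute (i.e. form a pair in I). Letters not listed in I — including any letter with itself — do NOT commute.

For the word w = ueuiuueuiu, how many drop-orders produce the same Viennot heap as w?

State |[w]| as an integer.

piece 0:u — minimal
piece 1:e — minimal
piece 2:u rests on {0:u}
piece 3:i rests on {1:e}
piece 4:u rests on {2:u}
piece 5:u rests on {4:u}
piece 6:e rests on {3:i}
piece 7:u rests on {5:u}
piece 8:i rests on {6:e}
piece 9:u rests on {7:u}
minimal pieces: {0:u, 1:e}
ways to finish when only these pieces remain (= sum over removing one remaining piece with nothing left below it):
  1 left: {8}→1  {9}→1
  2 left: {6,8}→1  {7,9}→1  {8,9}→2
  3 left: {3,6,8}→1  {5,7,9}→1  {6,8,9}→3  {7,8,9}→3
  4 left: {1,3,6,8}→1  {3,6,8,9}→4  {4,5,7,9}→1  {5,7,8,9}→4  {6,7,8,9}→6
  5 left: {1,3,6,8,9}→5  {2,4,5,7,9}→1  {3,6,7,8,9}→10  {4,5,7,8,9}→5  {5,6,7,8,9}→10
  6 left: {0,2,4,5,7,9}→1  {1,3,6,7,8,9}→15  {2,4,5,7,8,9}→6  {3,5,6,7,8,9}→20  {4,5,6,7,8,9}→15
  7 left: {0,2,4,5,7,8,9}→7  {1,3,5,6,7,8,9}→35  {2,4,5,6,7,8,9}→21  {3,4,5,6,7,8,9}→35
  8 left: {0,2,4,5,6,7,8,9}→28  {1,3,4,5,6,7,8,9}→70  {2,3,4,5,6,7,8,9}→56
  placing 0:u first → 126 extensions
  placing 1:e first → 84 extensions
total linear extensions = 210

210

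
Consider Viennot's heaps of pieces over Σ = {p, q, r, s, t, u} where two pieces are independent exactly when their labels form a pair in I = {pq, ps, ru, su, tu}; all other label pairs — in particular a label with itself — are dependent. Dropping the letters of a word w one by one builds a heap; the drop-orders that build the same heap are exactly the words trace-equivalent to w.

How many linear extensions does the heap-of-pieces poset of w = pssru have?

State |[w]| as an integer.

9

piece 0:p — minimal
piece 1:s — minimal
piece 2:s rests on {1:s}
piece 3:r rests on {0:p, 2:s}
piece 4:u rests on {0:p}
minimal pieces: {0:p, 1:s}
ways to finish when only these pieces remain (= sum over removing one remaining piece with nothing left below it):
  1 left: {3}→1  {4}→1
  2 left: {2,3}→1  {3,4}→2
  3 left: {0,3,4}→2  {1,2,3}→1  {2,3,4}→3
  placing 0:p first → 4 extensions
  placing 1:s first → 5 extensions
total linear extensions = 9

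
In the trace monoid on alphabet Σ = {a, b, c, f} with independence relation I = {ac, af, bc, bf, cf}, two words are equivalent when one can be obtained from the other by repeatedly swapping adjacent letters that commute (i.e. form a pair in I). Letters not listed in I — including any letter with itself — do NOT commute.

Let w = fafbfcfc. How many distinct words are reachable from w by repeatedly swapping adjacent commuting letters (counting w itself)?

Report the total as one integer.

drop 0:f onto floor
drop 1:a onto floor
drop 2:f onto {0:f}
drop 3:b onto {1:a}
drop 4:f onto {2:f}
drop 5:c onto floor
drop 6:f onto {4:f}
drop 7:c onto {5:c}
ground layer = {0:f, 1:a, 5:c}
drop-orders for the pieces not yet dropped (sum over which currently-grounded one goes next):
  1 to go: {3} 1  {6} 1  {7} 1
  2 to go: {1,3} 1  {3,6} 2  {3,7} 2  {4,6} 1  {5,7} 1  {6,7} 2
  3 to go: {1,3,6} 3  {1,3,7} 3  {2,4,6} 1  {3,4,6} 3  {3,5,7} 3  {3,6,7} 6  {4,6,7} 3  {5,6,7} 3
  4 to go: {0,2,4,6} 1  {1,3,4,6} 6  {1,3,5,7} 6  {1,3,6,7} 12  {2,3,4,6} 4  {2,4,6,7} 4  {3,4,6,7} 12  {3,5,6,7} 12  {4,5,6,7} 6
  5 to go: {0,2,3,4,6} 5  {0,2,4,6,7} 5  {1,2,3,4,6} 10  {1,3,4,6,7} 30  {1,3,5,6,7} 30  {2,3,4,6,7} 20  {2,4,5,6,7} 10  {3,4,5,6,7} 30
  6 to go: {0,1,2,3,4,6} 15  {0,2,3,4,6,7} 30  {0,2,4,5,6,7} 15  {1,2,3,4,6,7} 60  {1,3,4,5,6,7} 90  {2,3,4,5,6,7} 60
  if 0:f drops first: 210 orders
  if 1:a drops first: 105 orders
  if 5:c drops first: 105 orders
heap linearizations: 420

420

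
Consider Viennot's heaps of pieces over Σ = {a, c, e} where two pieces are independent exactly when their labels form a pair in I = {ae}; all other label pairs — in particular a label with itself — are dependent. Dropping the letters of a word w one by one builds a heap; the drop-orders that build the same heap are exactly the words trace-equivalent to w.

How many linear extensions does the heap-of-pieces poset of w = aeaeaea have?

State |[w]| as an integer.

35

#0=a has no predecessor
#1=e has no predecessor
#2=a depends on [0:a]
#3=e depends on [1:e]
#4=a depends on [2:a]
#5=e depends on [3:e]
#6=a depends on [4:a]
sources: [0:a, 1:e]
N(rest) = Σ N(rest − s) over sources s of rest; N(one piece) = 1:
  size 1 → [5]=1  [6]=1
  size 2 → [3,5]=1  [4,6]=1  [5,6]=2
  size 3 → [1,3,5]=1  [2,4,6]=1  [3,5,6]=3  [4,5,6]=3
  size 4 → [0,2,4,6]=1  [1,3,5,6]=4  [2,4,5,6]=4  [3,4,5,6]=6
  size 5 → [0,2,4,5,6]=5  [1,3,4,5,6]=10  [2,3,4,5,6]=10
  first=0(a) contributes 20
  first=1(e) contributes 15
|[w]| = 35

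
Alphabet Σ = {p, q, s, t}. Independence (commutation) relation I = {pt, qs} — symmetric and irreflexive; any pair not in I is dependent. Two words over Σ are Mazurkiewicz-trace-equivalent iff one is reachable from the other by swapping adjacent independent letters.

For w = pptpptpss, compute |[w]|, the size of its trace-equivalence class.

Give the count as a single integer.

21

#0=p has no predecessor
#1=p depends on [0:p]
#2=t has no predecessor
#3=p depends on [1:p]
#4=p depends on [3:p]
#5=t depends on [2:t]
#6=p depends on [4:p]
#7=s depends on [5:t, 6:p]
#8=s depends on [7:s]
sources: [0:p, 2:t]
N(rest) = Σ N(rest − s) over sources s of rest; N(one piece) = 1:
  size 1 → [8]=1
  size 2 → [7,8]=1
  size 3 → [5,7,8]=1  [6,7,8]=1
  size 4 → [2,5,7,8]=1  [4,6,7,8]=1  [5,6,7,8]=2
  size 5 → [2,5,6,7,8]=3  [3,4,6,7,8]=1  [4,5,6,7,8]=3
  size 6 → [1,3,4,6,7,8]=1  [2,4,5,6,7,8]=6  [3,4,5,6,7,8]=4
  size 7 → [0,1,3,4,6,7,8]=1  [1,3,4,5,6,7,8]=5  [2,3,4,5,6,7,8]=10
  first=0(p) contributes 15
  first=2(t) contributes 6
|[w]| = 21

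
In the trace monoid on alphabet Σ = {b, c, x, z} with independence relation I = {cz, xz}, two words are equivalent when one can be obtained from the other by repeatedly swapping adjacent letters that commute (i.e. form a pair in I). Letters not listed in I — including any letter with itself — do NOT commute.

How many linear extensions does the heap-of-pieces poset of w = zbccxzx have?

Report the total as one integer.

5

0(z) covers ∅
1(b) covers 0:z
2(c) covers 1:b
3(c) covers 2:c
4(x) covers 3:c
5(z) covers 1:b
6(x) covers 4:x
floor of heap: 0:z
completions by unplaced set U, small U first (add the entries for U minus each lowest piece of U):
  |U|=1: {5}:1  {6}:1
  |U|=2: {4,6}:1  {5,6}:2
  |U|=3: {3,4,6}:1  {4,5,6}:3
  |U|=4: {2,3,4,6}:1  {3,4,5,6}:4
  |U|=5: {2,3,4,5,6}:5
  start at 0(z): 5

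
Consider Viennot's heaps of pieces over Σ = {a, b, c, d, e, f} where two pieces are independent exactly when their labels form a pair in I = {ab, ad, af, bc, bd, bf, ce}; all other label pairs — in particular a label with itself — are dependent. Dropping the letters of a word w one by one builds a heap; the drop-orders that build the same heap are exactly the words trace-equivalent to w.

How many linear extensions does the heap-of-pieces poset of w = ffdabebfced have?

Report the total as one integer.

100

piece 0:f — minimal
piece 1:f rests on {0:f}
piece 2:d rests on {1:f}
piece 3:a — minimal
piece 4:b — minimal
piece 5:e rests on {2:d, 3:a, 4:b}
piece 6:b rests on {5:e}
piece 7:f rests on {5:e}
piece 8:c rests on {7:f}
piece 9:e rests on {6:b, 7:f}
piece 10:d rests on {8:c, 9:e}
minimal pieces: {0:f, 3:a, 4:b}
ways to finish when only these pieces remain (= sum over removing one remaining piece with nothing left below it):
  1 left: {10}→1
  2 left: {8,10}→1  {9,10}→1
  3 left: {6,9,10}→1  {8,9,10}→2
  4 left: {6,8,9,10}→3  {7,8,9,10}→2
  5 left: {6,7,8,9,10}→5
  6 left: {5,6,7,8,9,10}→5
  7 left: {2,5,6,7,8,9,10}→5  {3,5,6,7,8,9,10}→5  {4,5,6,7,8,9,10}→5
  8 left: {1,2,5,6,7,8,9,10}→5  {2,3,5,6,7,8,9,10}→10  {2,4,5,6,7,8,9,10}→10  {3,4,5,6,7,8,9,10}→10
  9 left: {0,1,2,5,6,7,8,9,10}→5  {1,2,3,5,6,7,8,9,10}→15  {1,2,4,5,6,7,8,9,10}→15  {2,3,4,5,6,7,8,9,10}→30
  placing 0:f first → 60 extensions
  placing 3:a first → 20 extensions
  placing 4:b first → 20 extensions
total linear extensions = 100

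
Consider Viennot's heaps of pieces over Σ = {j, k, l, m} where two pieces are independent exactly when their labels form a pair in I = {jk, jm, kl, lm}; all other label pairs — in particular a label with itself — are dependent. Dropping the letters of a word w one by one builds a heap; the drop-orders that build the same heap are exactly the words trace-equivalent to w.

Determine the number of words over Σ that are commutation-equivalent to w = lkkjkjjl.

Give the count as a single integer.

56

#0=l has no predecessor
#1=k has no predecessor
#2=k depends on [1:k]
#3=j depends on [0:l]
#4=k depends on [2:k]
#5=j depends on [3:j]
#6=j depends on [5:j]
#7=l depends on [6:j]
sources: [0:l, 1:k]
N(rest) = Σ N(rest − s) over sources s of rest; N(one piece) = 1:
  size 1 → [4]=1  [7]=1
  size 2 → [2,4]=1  [4,7]=2  [6,7]=1
  size 3 → [1,2,4]=1  [2,4,7]=3  [4,6,7]=3  [5,6,7]=1
  size 4 → [1,2,4,7]=4  [2,4,6,7]=6  [3,5,6,7]=1  [4,5,6,7]=4
  size 5 → [0,3,5,6,7]=1  [1,2,4,6,7]=10  [2,4,5,6,7]=10  [3,4,5,6,7]=5
  size 6 → [0,3,4,5,6,7]=6  [1,2,4,5,6,7]=20  [2,3,4,5,6,7]=15
  first=0(l) contributes 35
  first=1(k) contributes 21
|[w]| = 56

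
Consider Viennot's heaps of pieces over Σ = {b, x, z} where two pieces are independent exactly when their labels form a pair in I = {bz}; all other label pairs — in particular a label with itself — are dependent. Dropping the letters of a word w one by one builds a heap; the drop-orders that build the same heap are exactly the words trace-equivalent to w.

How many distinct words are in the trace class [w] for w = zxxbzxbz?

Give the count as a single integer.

4

#0=z has no predecessor
#1=x depends on [0:z]
#2=x depends on [1:x]
#3=b depends on [2:x]
#4=z depends on [2:x]
#5=x depends on [3:b, 4:z]
#6=b depends on [5:x]
#7=z depends on [5:x]
sources: [0:z]
N(rest) = Σ N(rest − s) over sources s of rest; N(one piece) = 1:
  size 1 → [6]=1  [7]=1
  size 2 → [6,7]=2
  size 3 → [5,6,7]=2
  size 4 → [3,5,6,7]=2  [4,5,6,7]=2
  size 5 → [3,4,5,6,7]=4
  size 6 → [2,3,4,5,6,7]=4
  first=0(z) contributes 4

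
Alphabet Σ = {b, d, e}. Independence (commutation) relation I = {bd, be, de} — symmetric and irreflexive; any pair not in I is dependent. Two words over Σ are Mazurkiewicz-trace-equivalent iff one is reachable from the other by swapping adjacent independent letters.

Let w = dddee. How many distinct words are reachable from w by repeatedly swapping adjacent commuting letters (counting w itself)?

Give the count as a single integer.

#0=d has no predecessor
#1=d depends on [0:d]
#2=d depends on [1:d]
#3=e has no predecessor
#4=e depends on [3:e]
sources: [0:d, 3:e]
N(rest) = Σ N(rest − s) over sources s of rest; N(one piece) = 1:
  size 1 → [2]=1  [4]=1
  size 2 → [1,2]=1  [2,4]=2  [3,4]=1
  size 3 → [0,1,2]=1  [1,2,4]=3  [2,3,4]=3
  first=0(d) contributes 6
  first=3(e) contributes 4
|[w]| = 10

10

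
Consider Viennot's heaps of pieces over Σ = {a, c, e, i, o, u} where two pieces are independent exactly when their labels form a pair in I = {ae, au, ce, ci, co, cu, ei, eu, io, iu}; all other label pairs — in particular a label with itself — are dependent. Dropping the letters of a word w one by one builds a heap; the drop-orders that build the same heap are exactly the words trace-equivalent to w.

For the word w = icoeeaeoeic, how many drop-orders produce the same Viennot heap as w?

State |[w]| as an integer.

1372

0(i) covers ∅
1(c) covers ∅
2(o) covers ∅
3(e) covers 2:o
4(e) covers 3:e
5(a) covers 0:i, 1:c, 2:o
6(e) covers 4:e
7(o) covers 5:a, 6:e
8(e) covers 7:o
9(i) covers 5:a
10(c) covers 5:a
floor of heap: 0:i, 1:c, 2:o
completions by unplaced set U, small U first (add the entries for U minus each lowest piece of U):
  |U|=1: {8}:1  {9}:1  {10}:1
  |U|=2: {7,8}:1  {8,9}:2  {8,10}:2  {9,10}:2
  |U|=3: {6,7,8}:1  {7,8,9}:3  {7,8,10}:3  {8,9,10}:6
  |U|=4: {4,6,7,8}:1  {6,7,8,9}:4  {6,7,8,10}:4  {7,8,9,10}:12
  |U|=5: {3,4,6,7,8}:1  {4,6,7,8,9}:5  {4,6,7,8,10}:5  {5,7,8,9,10}:12  {6,7,8,9,10}:20
  |U|=6: {0,5,7,8,9,10}:12  {1,5,7,8,9,10}:12  {3,4,6,7,8,9}:6  {3,4,6,7,8,10}:6  {4,6,7,8,9,10}:30  {5,6,7,8,9,10}:32
  |U|=7: {0,1,5,7,8,9,10}:24  {0,5,6,7,8,9,10}:44  {1,5,6,7,8,9,10}:44  {3,4,6,7,8,9,10}:42  {4,5,6,7,8,9,10}:62
  |U|=8: {0,1,5,6,7,8,9,10}:112  {0,4,5,6,7,8,9,10}:106  {1,4,5,6,7,8,9,10}:106  {3,4,5,6,7,8,9,10}:104
  |U|=9: {0,1,4,5,6,7,8,9,10}:324  {0,3,4,5,6,7,8,9,10}:210  {1,3,4,5,6,7,8,9,10}:210  {2,3,4,5,6,7,8,9,10}:104
  start at 0(i): 314
  start at 1(c): 314
  start at 2(o): 744
sum over floor = 1372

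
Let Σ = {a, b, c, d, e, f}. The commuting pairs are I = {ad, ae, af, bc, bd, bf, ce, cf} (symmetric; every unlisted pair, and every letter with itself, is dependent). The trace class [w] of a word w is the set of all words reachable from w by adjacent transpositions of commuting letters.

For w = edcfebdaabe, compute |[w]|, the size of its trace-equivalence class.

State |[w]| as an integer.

piece 0:e — minimal
piece 1:d rests on {0:e}
piece 2:c rests on {1:d}
piece 3:f rests on {1:d}
piece 4:e rests on {3:f}
piece 5:b rests on {4:e}
piece 6:d rests on {2:c, 4:e}
piece 7:a rests on {2:c, 5:b}
piece 8:a rests on {7:a}
piece 9:b rests on {8:a}
piece 10:e rests on {6:d, 9:b}
minimal pieces: {0:e}
ways to finish when only these pieces remain (= sum over removing one remaining piece with nothing left below it):
  1 left: {10}→1
  2 left: {6,10}→1  {9,10}→1
  3 left: {6,9,10}→2  {8,9,10}→1
  4 left: {6,8,9,10}→3  {7,8,9,10}→1
  5 left: {5,7,8,9,10}→1  {6,7,8,9,10}→4
  6 left: {2,6,7,8,9,10}→4  {5,6,7,8,9,10}→5
  7 left: {2,5,6,7,8,9,10}→9  {4,5,6,7,8,9,10}→5
  8 left: {2,4,5,6,7,8,9,10}→14  {3,4,5,6,7,8,9,10}→5
  9 left: {2,3,4,5,6,7,8,9,10}→19
  placing 0:e first → 19 extensions

19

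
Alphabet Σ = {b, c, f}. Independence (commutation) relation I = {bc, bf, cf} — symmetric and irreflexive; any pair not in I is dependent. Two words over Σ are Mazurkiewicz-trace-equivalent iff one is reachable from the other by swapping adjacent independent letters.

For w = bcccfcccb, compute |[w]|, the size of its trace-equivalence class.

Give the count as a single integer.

252

#0=b has no predecessor
#1=c has no predecessor
#2=c depends on [1:c]
#3=c depends on [2:c]
#4=f has no predecessor
#5=c depends on [3:c]
#6=c depends on [5:c]
#7=c depends on [6:c]
#8=b depends on [0:b]
sources: [0:b, 1:c, 4:f]
N(rest) = Σ N(rest − s) over sources s of rest; N(one piece) = 1:
  size 1 → [4]=1  [7]=1  [8]=1
  size 2 → [0,8]=1  [4,7]=2  [4,8]=2  [6,7]=1  [7,8]=2
  size 3 → [0,4,8]=3  [0,7,8]=3  [4,6,7]=3  [4,7,8]=6  [5,6,7]=1  [6,7,8]=3
  size 4 → [0,4,7,8]=12  [0,6,7,8]=6  [3,5,6,7]=1  [4,5,6,7]=4  [4,6,7,8]=12  [5,6,7,8]=4
  size 5 → [0,4,6,7,8]=30  [0,5,6,7,8]=10  [2,3,5,6,7]=1  [3,4,5,6,7]=5  [3,5,6,7,8]=5  [4,5,6,7,8]=20
  size 6 → [0,3,5,6,7,8]=15  [0,4,5,6,7,8]=60  [1,2,3,5,6,7]=1  [2,3,4,5,6,7]=6  [2,3,5,6,7,8]=6  [3,4,5,6,7,8]=30
  size 7 → [0,2,3,5,6,7,8]=21  [0,3,4,5,6,7,8]=105  [1,2,3,4,5,6,7]=7  [1,2,3,5,6,7,8]=7  [2,3,4,5,6,7,8]=42
  first=0(b) contributes 56
  first=1(c) contributes 168
  first=4(f) contributes 28
|[w]| = 252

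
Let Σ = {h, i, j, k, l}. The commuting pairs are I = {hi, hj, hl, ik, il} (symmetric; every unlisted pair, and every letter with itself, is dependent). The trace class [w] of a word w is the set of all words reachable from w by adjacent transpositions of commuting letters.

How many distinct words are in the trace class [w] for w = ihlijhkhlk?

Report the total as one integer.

#0=i has no predecessor
#1=h has no predecessor
#2=l has no predecessor
#3=i depends on [0:i]
#4=j depends on [2:l, 3:i]
#5=h depends on [1:h]
#6=k depends on [4:j, 5:h]
#7=h depends on [6:k]
#8=l depends on [6:k]
#9=k depends on [7:h, 8:l]
sources: [0:i, 1:h, 2:l]
N(rest) = Σ N(rest − s) over sources s of rest; N(one piece) = 1:
  size 1 → [9]=1
  size 2 → [7,9]=1  [8,9]=1
  size 3 → [7,8,9]=2
  size 4 → [6,7,8,9]=2
  size 5 → [4,6,7,8,9]=2  [5,6,7,8,9]=2
  size 6 → [1,5,6,7,8,9]=2  [2,4,6,7,8,9]=2  [3,4,6,7,8,9]=2  [4,5,6,7,8,9]=4
  size 7 → [0,3,4,6,7,8,9]=2  [1,4,5,6,7,8,9]=6  [2,3,4,6,7,8,9]=4  [2,4,5,6,7,8,9]=6  [3,4,5,6,7,8,9]=6
  size 8 → [0,2,3,4,6,7,8,9]=6  [0,3,4,5,6,7,8,9]=8  [1,2,4,5,6,7,8,9]=12  [1,3,4,5,6,7,8,9]=12  [2,3,4,5,6,7,8,9]=16
  first=0(i) contributes 40
  first=1(h) contributes 30
  first=2(l) contributes 20
|[w]| = 90

90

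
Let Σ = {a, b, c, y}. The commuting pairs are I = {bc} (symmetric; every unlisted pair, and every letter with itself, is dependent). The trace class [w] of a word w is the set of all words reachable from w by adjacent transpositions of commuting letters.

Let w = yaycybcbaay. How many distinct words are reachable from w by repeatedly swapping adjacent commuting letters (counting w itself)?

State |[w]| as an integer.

piece 0:y — minimal
piece 1:a rests on {0:y}
piece 2:y rests on {1:a}
piece 3:c rests on {2:y}
piece 4:y rests on {3:c}
piece 5:b rests on {4:y}
piece 6:c rests on {4:y}
piece 7:b rests on {5:b}
piece 8:a rests on {6:c, 7:b}
piece 9:a rests on {8:a}
piece 10:y rests on {9:a}
minimal pieces: {0:y}
ways to finish when only these pieces remain (= sum over removing one remaining piece with nothing left below it):
  1 left: {10}→1
  2 left: {9,10}→1
  3 left: {8,9,10}→1
  4 left: {6,8,9,10}→1  {7,8,9,10}→1
  5 left: {5,7,8,9,10}→1  {6,7,8,9,10}→2
  6 left: {5,6,7,8,9,10}→3
  7 left: {4,5,6,7,8,9,10}→3
  8 left: {3,4,5,6,7,8,9,10}→3
  9 left: {2,3,4,5,6,7,8,9,10}→3
  placing 0:y first → 3 extensions

3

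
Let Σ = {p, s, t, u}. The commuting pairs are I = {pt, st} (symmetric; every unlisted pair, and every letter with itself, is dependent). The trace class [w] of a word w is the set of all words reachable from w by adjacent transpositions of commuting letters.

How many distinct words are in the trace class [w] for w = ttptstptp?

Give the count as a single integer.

#0=t has no predecessor
#1=t depends on [0:t]
#2=p has no predecessor
#3=t depends on [1:t]
#4=s depends on [2:p]
#5=t depends on [3:t]
#6=p depends on [4:s]
#7=t depends on [5:t]
#8=p depends on [6:p]
sources: [0:t, 2:p]
N(rest) = Σ N(rest − s) over sources s of rest; N(one piece) = 1:
  size 1 → [7]=1  [8]=1
  size 2 → [5,7]=1  [6,8]=1  [7,8]=2
  size 3 → [3,5,7]=1  [4,6,8]=1  [5,7,8]=3  [6,7,8]=3
  size 4 → [1,3,5,7]=1  [2,4,6,8]=1  [3,5,7,8]=4  [4,6,7,8]=4  [5,6,7,8]=6
  size 5 → [0,1,3,5,7]=1  [1,3,5,7,8]=5  [2,4,6,7,8]=5  [3,5,6,7,8]=10  [4,5,6,7,8]=10
  size 6 → [0,1,3,5,7,8]=6  [1,3,5,6,7,8]=15  [2,4,5,6,7,8]=15  [3,4,5,6,7,8]=20
  size 7 → [0,1,3,5,6,7,8]=21  [1,3,4,5,6,7,8]=35  [2,3,4,5,6,7,8]=35
  first=0(t) contributes 70
  first=2(p) contributes 56
|[w]| = 126

126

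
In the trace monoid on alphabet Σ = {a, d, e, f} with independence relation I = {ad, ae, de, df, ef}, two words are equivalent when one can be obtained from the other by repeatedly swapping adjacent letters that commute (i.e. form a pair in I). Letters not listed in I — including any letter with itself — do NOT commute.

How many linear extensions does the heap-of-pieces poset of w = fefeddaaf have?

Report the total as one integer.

756

0(f) covers ∅
1(e) covers ∅
2(f) covers 0:f
3(e) covers 1:e
4(d) covers ∅
5(d) covers 4:d
6(a) covers 2:f
7(a) covers 6:a
8(f) covers 7:a
floor of heap: 0:f, 1:e, 4:d
completions by unplaced set U, small U first (add the entries for U minus each lowest piece of U):
  |U|=1: {3}:1  {5}:1  {8}:1
  |U|=2: {1,3}:1  {3,5}:2  {3,8}:2  {4,5}:1  {5,8}:2  {7,8}:1
  |U|=3: {1,3,5}:3  {1,3,8}:3  {3,4,5}:3  {3,5,8}:6  {3,7,8}:3  {4,5,8}:3  {5,7,8}:3  {6,7,8}:1
  |U|=4: {1,3,4,5}:6  {1,3,5,8}:12  {1,3,7,8}:6  {2,6,7,8}:1  {3,4,5,8}:12  {3,5,7,8}:12  {3,6,7,8}:4  {4,5,7,8}:6  {5,6,7,8}:4
  |U|=5: {0,2,6,7,8}:1  {1,3,4,5,8}:30  {1,3,5,7,8}:30  {1,3,6,7,8}:10  {2,3,6,7,8}:5  {2,5,6,7,8}:5  {3,4,5,7,8}:30  {3,5,6,7,8}:20  {4,5,6,7,8}:10
  |U|=6: {0,2,3,6,7,8}:6  {0,2,5,6,7,8}:6  {1,2,3,6,7,8}:15  {1,3,4,5,7,8}:90  {1,3,5,6,7,8}:60  {2,3,5,6,7,8}:30  {2,4,5,6,7,8}:15  {3,4,5,6,7,8}:60
  |U|=7: {0,1,2,3,6,7,8}:21  {0,2,3,5,6,7,8}:42  {0,2,4,5,6,7,8}:21  {1,2,3,5,6,7,8}:105  {1,3,4,5,6,7,8}:210  {2,3,4,5,6,7,8}:105
  start at 0(f): 420
  start at 1(e): 168
  start at 4(d): 168
sum over floor = 756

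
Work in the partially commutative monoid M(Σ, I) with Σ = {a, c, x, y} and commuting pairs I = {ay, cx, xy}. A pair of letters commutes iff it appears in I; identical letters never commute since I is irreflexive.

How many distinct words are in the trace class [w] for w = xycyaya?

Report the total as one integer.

22

0(x) covers ∅
1(y) covers ∅
2(c) covers 1:y
3(y) covers 2:c
4(a) covers 0:x, 2:c
5(y) covers 3:y
6(a) covers 4:a
floor of heap: 0:x, 1:y
completions by unplaced set U, small U first (add the entries for U minus each lowest piece of U):
  |U|=1: {5}:1  {6}:1
  |U|=2: {3,5}:1  {4,6}:1  {5,6}:2
  |U|=3: {0,4,6}:1  {3,5,6}:3  {4,5,6}:3
  |U|=4: {0,4,5,6}:4  {3,4,5,6}:6
  |U|=5: {0,3,4,5,6}:10  {2,3,4,5,6}:6
  start at 0(x): 6
  start at 1(y): 16
sum over floor = 22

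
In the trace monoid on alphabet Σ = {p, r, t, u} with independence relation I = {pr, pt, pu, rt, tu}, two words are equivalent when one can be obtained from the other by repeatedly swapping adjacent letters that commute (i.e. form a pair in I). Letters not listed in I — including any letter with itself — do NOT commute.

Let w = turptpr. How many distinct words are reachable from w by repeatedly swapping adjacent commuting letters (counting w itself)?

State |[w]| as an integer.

0(t) covers ∅
1(u) covers ∅
2(r) covers 1:u
3(p) covers ∅
4(t) covers 0:t
5(p) covers 3:p
6(r) covers 2:r
floor of heap: 0:t, 1:u, 3:p
completions by unplaced set U, small U first (add the entries for U minus each lowest piece of U):
  |U|=1: {4}:1  {5}:1  {6}:1
  |U|=2: {0,4}:1  {2,6}:1  {3,5}:1  {4,5}:2  {4,6}:2  {5,6}:2
  |U|=3: {0,4,5}:3  {0,4,6}:3  {1,2,6}:1  {2,4,6}:3  {2,5,6}:3  {3,4,5}:3  {3,5,6}:3  {4,5,6}:6
  |U|=4: {0,2,4,6}:6  {0,3,4,5}:6  {0,4,5,6}:12  {1,2,4,6}:4  {1,2,5,6}:4  {2,3,5,6}:6  {2,4,5,6}:12  {3,4,5,6}:12
  |U|=5: {0,1,2,4,6}:10  {0,2,4,5,6}:30  {0,3,4,5,6}:30  {1,2,3,5,6}:10  {1,2,4,5,6}:20  {2,3,4,5,6}:30
  start at 0(t): 60
  start at 1(u): 90
  start at 3(p): 60
sum over floor = 210

210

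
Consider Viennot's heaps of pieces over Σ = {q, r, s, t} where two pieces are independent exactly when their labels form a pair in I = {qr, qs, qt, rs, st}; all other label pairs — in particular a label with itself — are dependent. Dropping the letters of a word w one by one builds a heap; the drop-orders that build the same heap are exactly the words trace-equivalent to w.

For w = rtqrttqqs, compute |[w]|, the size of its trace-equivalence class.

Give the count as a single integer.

piece 0:r — minimal
piece 1:t rests on {0:r}
piece 2:q — minimal
piece 3:r rests on {1:t}
piece 4:t rests on {3:r}
piece 5:t rests on {4:t}
piece 6:q rests on {2:q}
piece 7:q rests on {6:q}
piece 8:s — minimal
minimal pieces: {0:r, 2:q, 8:s}
ways to finish when only these pieces remain (= sum over removing one remaining piece with nothing left below it):
  1 left: {5}→1  {7}→1  {8}→1
  2 left: {4,5}→1  {5,7}→2  {5,8}→2  {6,7}→1  {7,8}→2
  3 left: {2,6,7}→1  {3,4,5}→1  {4,5,7}→3  {4,5,8}→3  {5,6,7}→3  {5,7,8}→6  {6,7,8}→3
  4 left: {1,3,4,5}→1  {2,5,6,7}→4  {2,6,7,8}→4  {3,4,5,7}→4  {3,4,5,8}→4  {4,5,6,7}→6  {4,5,7,8}→12  {5,6,7,8}→12
  5 left: {0,1,3,4,5}→1  {1,3,4,5,7}→5  {1,3,4,5,8}→5  {2,4,5,6,7}→10  {2,5,6,7,8}→20  {3,4,5,6,7}→10  {3,4,5,7,8}→20  {4,5,6,7,8}→30
  6 left: {0,1,3,4,5,7}→6  {0,1,3,4,5,8}→6  {1,3,4,5,6,7}→15  {1,3,4,5,7,8}→30  {2,3,4,5,6,7}→20  {2,4,5,6,7,8}→60  {3,4,5,6,7,8}→60
  7 left: {0,1,3,4,5,6,7}→21  {0,1,3,4,5,7,8}→42  {1,2,3,4,5,6,7}→35  {1,3,4,5,6,7,8}→105  {2,3,4,5,6,7,8}→140
  placing 0:r first → 280 extensions
  placing 2:q first → 168 extensions
  placing 8:s first → 56 extensions
total linear extensions = 504

504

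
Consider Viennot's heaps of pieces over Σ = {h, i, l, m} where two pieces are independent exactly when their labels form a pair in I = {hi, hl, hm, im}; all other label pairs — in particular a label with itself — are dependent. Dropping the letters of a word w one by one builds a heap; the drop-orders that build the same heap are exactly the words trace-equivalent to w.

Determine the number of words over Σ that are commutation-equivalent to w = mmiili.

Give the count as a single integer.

0(m) covers ∅
1(m) covers 0:m
2(i) covers ∅
3(i) covers 2:i
4(l) covers 1:m, 3:i
5(i) covers 4:l
floor of heap: 0:m, 2:i
completions by unplaced set U, small U first (add the entries for U minus each lowest piece of U):
  |U|=1: {5}:1
  |U|=2: {4,5}:1
  |U|=3: {1,4,5}:1  {3,4,5}:1
  |U|=4: {0,1,4,5}:1  {1,3,4,5}:2  {2,3,4,5}:1
  start at 0(m): 3
  start at 2(i): 3
sum over floor = 6

6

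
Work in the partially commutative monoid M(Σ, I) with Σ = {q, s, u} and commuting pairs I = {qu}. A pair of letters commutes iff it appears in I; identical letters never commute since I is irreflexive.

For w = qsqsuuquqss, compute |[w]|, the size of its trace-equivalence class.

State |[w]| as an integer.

10

#0=q has no predecessor
#1=s depends on [0:q]
#2=q depends on [1:s]
#3=s depends on [2:q]
#4=u depends on [3:s]
#5=u depends on [4:u]
#6=q depends on [3:s]
#7=u depends on [5:u]
#8=q depends on [6:q]
#9=s depends on [7:u, 8:q]
#10=s depends on [9:s]
sources: [0:q]
N(rest) = Σ N(rest − s) over sources s of rest; N(one piece) = 1:
  size 1 → [10]=1
  size 2 → [9,10]=1
  size 3 → [7,9,10]=1  [8,9,10]=1
  size 4 → [5,7,9,10]=1  [6,8,9,10]=1  [7,8,9,10]=2
  size 5 → [4,5,7,9,10]=1  [5,7,8,9,10]=3  [6,7,8,9,10]=3
  size 6 → [4,5,7,8,9,10]=4  [5,6,7,8,9,10]=6
  size 7 → [4,5,6,7,8,9,10]=10
  size 8 → [3,4,5,6,7,8,9,10]=10
  size 9 → [2,3,4,5,6,7,8,9,10]=10
  first=0(q) contributes 10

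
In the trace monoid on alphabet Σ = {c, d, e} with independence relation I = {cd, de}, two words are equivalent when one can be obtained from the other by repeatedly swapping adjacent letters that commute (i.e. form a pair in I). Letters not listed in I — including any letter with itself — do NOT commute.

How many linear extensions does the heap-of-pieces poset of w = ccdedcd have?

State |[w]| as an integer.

drop 0:c onto floor
drop 1:c onto {0:c}
drop 2:d onto floor
drop 3:e onto {1:c}
drop 4:d onto {2:d}
drop 5:c onto {3:e}
drop 6:d onto {4:d}
ground layer = {0:c, 2:d}
drop-orders for the pieces not yet dropped (sum over which currently-grounded one goes next):
  1 to go: {5} 1  {6} 1
  2 to go: {3,5} 1  {4,6} 1  {5,6} 2
  3 to go: {1,3,5} 1  {2,4,6} 1  {3,5,6} 3  {4,5,6} 3
  4 to go: {0,1,3,5} 1  {1,3,5,6} 4  {2,4,5,6} 4  {3,4,5,6} 6
  5 to go: {0,1,3,5,6} 5  {1,3,4,5,6} 10  {2,3,4,5,6} 10
  if 0:c drops first: 20 orders
  if 2:d drops first: 15 orders
heap linearizations: 35

35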